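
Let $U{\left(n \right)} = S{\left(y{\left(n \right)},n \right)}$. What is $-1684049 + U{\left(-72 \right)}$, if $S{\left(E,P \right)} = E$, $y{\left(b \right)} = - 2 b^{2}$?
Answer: $-1694417$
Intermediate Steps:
$U{\left(n \right)} = - 2 n^{2}$
$-1684049 + U{\left(-72 \right)} = -1684049 - 2 \left(-72\right)^{2} = -1684049 - 10368 = -1694417$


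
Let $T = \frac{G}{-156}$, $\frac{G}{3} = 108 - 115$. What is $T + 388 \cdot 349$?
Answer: $\frac{7041431}{52} \approx 1.3541 \cdot 10^{5}$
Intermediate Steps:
$G = -21$ ($G = 3 \left(108 - 115\right) = 3 \left(-7\right) = -21$)
$T = \frac{7}{52}$ ($T = - \frac{21}{-156} = \left(-21\right) \left(- \frac{1}{156}\right) = \frac{7}{52} \approx 0.13462$)
$T + 388 \cdot 349 = \frac{7}{52} + 388 \cdot 349 = \frac{7}{52} + 135412 = \frac{7041431}{52}$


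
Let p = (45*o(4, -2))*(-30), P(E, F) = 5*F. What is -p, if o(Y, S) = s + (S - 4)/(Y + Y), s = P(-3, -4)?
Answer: -56025/2 ≈ -28013.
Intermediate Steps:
s = -20 (s = 5*(-4) = -20)
o(Y, S) = -20 + (-4 + S)/(2*Y) (o(Y, S) = -20 + (S - 4)/(Y + Y) = -20 + (-4 + S)/((2*Y)) = -20 + (-4 + S)*(1/(2*Y)) = -20 + (-4 + S)/(2*Y))
p = 56025/2 (p = (45*((½)*(-4 - 2 - 40*4)/4))*(-30) = (45*((½)*(¼)*(-4 - 2 - 160)))*(-30) = (45*((½)*(¼)*(-166)))*(-30) = (45*(-83/4))*(-30) = -3735/4*(-30) = 56025/2 ≈ 28013.)
-p = -1*56025/2 = -56025/2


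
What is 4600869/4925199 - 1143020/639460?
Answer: -2357481816/2762691011 ≈ -0.85333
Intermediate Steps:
4600869/4925199 - 1143020/639460 = 4600869*(1/4925199) - 1143020*1/639460 = 80717/86407 - 57151/31973 = -2357481816/2762691011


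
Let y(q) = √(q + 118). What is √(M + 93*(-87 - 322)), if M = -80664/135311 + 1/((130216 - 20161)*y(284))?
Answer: √(-1251765716889209262182550900 + 743830802449790*√402)/181407398370 ≈ 195.03*I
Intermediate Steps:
y(q) = √(118 + q)
M = -80664/135311 + √402/44242110 (M = -80664/135311 + 1/((130216 - 20161)*(√(118 + 284))) = -80664*1/135311 + 1/(110055*(√402)) = -80664/135311 + (√402/402)/110055 = -80664/135311 + √402/44242110 ≈ -0.59614)
√(M + 93*(-87 - 322)) = √((-80664/135311 + √402/44242110) + 93*(-87 - 322)) = √((-80664/135311 + √402/44242110) + 93*(-409)) = √((-80664/135311 + √402/44242110) - 38037) = √(-5146905171/135311 + √402/44242110)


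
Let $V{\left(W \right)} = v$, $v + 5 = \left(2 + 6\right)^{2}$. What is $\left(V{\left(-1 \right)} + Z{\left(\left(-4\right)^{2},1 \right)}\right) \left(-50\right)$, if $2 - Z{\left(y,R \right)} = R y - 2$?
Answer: $-2350$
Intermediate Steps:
$Z{\left(y,R \right)} = 4 - R y$ ($Z{\left(y,R \right)} = 2 - \left(R y - 2\right) = 2 - \left(-2 + R y\right) = 4 - R y$)
$v = 59$ ($v = -5 + \left(2 + 6\right)^{2} = -5 + 8^{2} = -5 + 64 = 59$)
$V{\left(W \right)} = 59$
$\left(V{\left(-1 \right)} + Z{\left(\left(-4\right)^{2},1 \right)}\right) \left(-50\right) = \left(59 + \left(4 - 1 \left(-4\right)^{2}\right)\right) \left(-50\right) = \left(59 + \left(4 - 1 \cdot 16\right)\right) \left(-50\right) = \left(59 + \left(4 - 16\right)\right) \left(-50\right) = \left(59 - 12\right) \left(-50\right) = 47 \left(-50\right) = -2350$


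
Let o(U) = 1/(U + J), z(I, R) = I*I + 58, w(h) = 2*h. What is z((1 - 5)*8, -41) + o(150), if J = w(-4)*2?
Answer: 144989/134 ≈ 1082.0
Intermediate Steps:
J = -16 (J = (2*(-4))*2 = -8*2 = -16)
z(I, R) = 58 + I² (z(I, R) = I² + 58 = 58 + I²)
o(U) = 1/(-16 + U) (o(U) = 1/(U - 16) = 1/(-16 + U))
z((1 - 5)*8, -41) + o(150) = (58 + ((1 - 5)*8)²) + 1/(-16 + 150) = (58 + (-4*8)²) + 1/134 = (58 + (-32)²) + 1/134 = (58 + 1024) + 1/134 = 1082 + 1/134 = 144989/134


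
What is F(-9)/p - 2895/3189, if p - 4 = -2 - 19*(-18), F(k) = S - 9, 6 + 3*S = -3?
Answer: -86179/91418 ≈ -0.94269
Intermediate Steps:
S = -3 (S = -2 + (⅓)*(-3) = -2 - 1 = -3)
F(k) = -12 (F(k) = -3 - 9 = -12)
p = 344 (p = 4 + (-2 - 19*(-18)) = 4 + (-2 + 342) = 4 + 340 = 344)
F(-9)/p - 2895/3189 = -12/344 - 2895/3189 = -12*1/344 - 2895*1/3189 = -3/86 - 965/1063 = -86179/91418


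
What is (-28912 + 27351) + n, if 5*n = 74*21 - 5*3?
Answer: -6266/5 ≈ -1253.2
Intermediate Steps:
n = 1539/5 (n = (74*21 - 5*3)/5 = (1554 - 15)/5 = (⅕)*1539 = 1539/5 ≈ 307.80)
(-28912 + 27351) + n = (-28912 + 27351) + 1539/5 = -1561 + 1539/5 = -6266/5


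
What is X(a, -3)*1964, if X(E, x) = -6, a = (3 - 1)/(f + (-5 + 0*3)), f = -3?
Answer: -11784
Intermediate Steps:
a = -¼ (a = (3 - 1)/(-3 + (-5 + 0*3)) = 2/(-3 + (-5 + 0)) = 2/(-3 - 5) = 2/(-8) = 2*(-⅛) = -¼ ≈ -0.25000)
X(a, -3)*1964 = -6*1964 = -11784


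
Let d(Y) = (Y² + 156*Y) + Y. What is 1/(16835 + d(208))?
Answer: 1/92755 ≈ 1.0781e-5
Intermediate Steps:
d(Y) = Y² + 157*Y
1/(16835 + d(208)) = 1/(16835 + 208*(157 + 208)) = 1/(16835 + 208*365) = 1/(16835 + 75920) = 1/92755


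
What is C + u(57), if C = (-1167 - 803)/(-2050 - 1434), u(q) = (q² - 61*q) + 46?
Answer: -316059/1742 ≈ -181.43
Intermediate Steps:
u(q) = 46 + q² - 61*q
C = 985/1742 (C = -1970/(-3484) = -1970*(-1/3484) = 985/1742 ≈ 0.56544)
C + u(57) = 985/1742 + (46 + 57² - 61*57) = 985/1742 + (46 + 3249 - 3477) = 985/1742 - 182 = -316059/1742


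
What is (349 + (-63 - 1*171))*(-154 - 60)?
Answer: -24610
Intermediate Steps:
(349 + (-63 - 1*171))*(-154 - 60) = (349 + (-63 - 171))*(-214) = (349 - 234)*(-214) = 115*(-214) = -24610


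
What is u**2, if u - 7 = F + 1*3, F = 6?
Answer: 256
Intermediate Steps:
u = 16 (u = 7 + (6 + 1*3) = 7 + (6 + 3) = 7 + 9 = 16)
u**2 = 16**2 = 256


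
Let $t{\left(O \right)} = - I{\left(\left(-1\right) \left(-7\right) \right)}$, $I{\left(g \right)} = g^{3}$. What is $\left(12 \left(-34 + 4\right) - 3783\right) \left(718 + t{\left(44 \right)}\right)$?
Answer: $-1553625$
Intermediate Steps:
$t{\left(O \right)} = -343$ ($t{\left(O \right)} = - \left(\left(-1\right) \left(-7\right)\right)^{3} = - 7^{3} = \left(-1\right) 343 = -343$)
$\left(12 \left(-34 + 4\right) - 3783\right) \left(718 + t{\left(44 \right)}\right) = \left(12 \left(-34 + 4\right) - 3783\right) \left(718 - 343\right) = \left(12 \left(-30\right) - 3783\right) 375 = \left(-360 - 3783\right) 375 = \left(-4143\right) 375 = -1553625$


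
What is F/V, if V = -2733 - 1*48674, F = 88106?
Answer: -88106/51407 ≈ -1.7139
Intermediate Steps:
V = -51407 (V = -2733 - 48674 = -51407)
F/V = 88106/(-51407) = 88106*(-1/51407) = -88106/51407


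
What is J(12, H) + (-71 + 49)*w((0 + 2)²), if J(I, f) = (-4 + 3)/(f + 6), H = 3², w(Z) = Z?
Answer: -1321/15 ≈ -88.067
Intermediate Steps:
H = 9
J(I, f) = -1/(6 + f)
J(12, H) + (-71 + 49)*w((0 + 2)²) = -1/(6 + 9) + (-71 + 49)*(0 + 2)² = -1/15 - 22*2² = -1*1/15 - 22*4 = -1/15 - 88 = -1321/15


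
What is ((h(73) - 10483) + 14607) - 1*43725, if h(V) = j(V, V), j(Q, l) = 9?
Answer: -39592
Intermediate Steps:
h(V) = 9
((h(73) - 10483) + 14607) - 1*43725 = ((9 - 10483) + 14607) - 1*43725 = (-10474 + 14607) - 43725 = 4133 - 43725 = -39592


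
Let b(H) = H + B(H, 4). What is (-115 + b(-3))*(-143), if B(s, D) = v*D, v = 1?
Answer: 16302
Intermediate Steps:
B(s, D) = D (B(s, D) = 1*D = D)
b(H) = 4 + H (b(H) = H + 4 = 4 + H)
(-115 + b(-3))*(-143) = (-115 + (4 - 3))*(-143) = (-115 + 1)*(-143) = -114*(-143) = 16302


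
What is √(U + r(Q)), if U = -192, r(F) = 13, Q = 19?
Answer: I*√179 ≈ 13.379*I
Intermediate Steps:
√(U + r(Q)) = √(-192 + 13) = √(-179) = I*√179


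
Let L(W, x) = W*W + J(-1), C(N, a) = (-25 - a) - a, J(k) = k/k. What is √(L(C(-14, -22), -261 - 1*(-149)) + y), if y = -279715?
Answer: I*√279353 ≈ 528.54*I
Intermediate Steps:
J(k) = 1
C(N, a) = -25 - 2*a
L(W, x) = 1 + W² (L(W, x) = W*W + 1 = W² + 1 = 1 + W²)
√(L(C(-14, -22), -261 - 1*(-149)) + y) = √((1 + (-25 - 2*(-22))²) - 279715) = √((1 + (-25 + 44)²) - 279715) = √((1 + 19²) - 279715) = √((1 + 361) - 279715) = √(362 - 279715) = √(-279353) = I*√279353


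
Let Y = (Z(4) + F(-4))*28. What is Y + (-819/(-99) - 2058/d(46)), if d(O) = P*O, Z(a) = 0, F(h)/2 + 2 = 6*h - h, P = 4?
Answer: -1249731/1012 ≈ -1234.9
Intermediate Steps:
F(h) = -4 + 10*h (F(h) = -4 + 2*(6*h - h) = -4 + 2*(5*h) = -4 + 10*h)
d(O) = 4*O
Y = -1232 (Y = (0 + (-4 + 10*(-4)))*28 = (0 + (-4 - 40))*28 = (0 - 44)*28 = -44*28 = -1232)
Y + (-819/(-99) - 2058/d(46)) = -1232 + (-819/(-99) - 2058/(4*46)) = -1232 + (-819*(-1/99) - 2058/184) = -1232 + (91/11 - 2058*1/184) = -1232 + (91/11 - 1029/92) = -1232 - 2947/1012 = -1249731/1012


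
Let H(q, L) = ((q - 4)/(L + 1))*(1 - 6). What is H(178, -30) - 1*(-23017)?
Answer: 23047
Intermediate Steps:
H(q, L) = -5*(-4 + q)/(1 + L) (H(q, L) = ((-4 + q)/(1 + L))*(-5) = -5*(-4 + q)/(1 + L))
H(178, -30) - 1*(-23017) = 5*(4 - 1*178)/(1 - 30) - 1*(-23017) = 5*(4 - 178)/(-29) + 23017 = 5*(-1/29)*(-174) + 23017 = 30 + 23017 = 23047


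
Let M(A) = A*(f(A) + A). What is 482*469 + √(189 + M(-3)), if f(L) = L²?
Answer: 226058 + 3*√19 ≈ 2.2607e+5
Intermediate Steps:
M(A) = A*(A + A²) (M(A) = A*(A² + A) = A*(A + A²))
482*469 + √(189 + M(-3)) = 482*469 + √(189 + (-3)²*(1 - 3)) = 226058 + √(189 + 9*(-2)) = 226058 + √(189 - 18) = 226058 + √171 = 226058 + 3*√19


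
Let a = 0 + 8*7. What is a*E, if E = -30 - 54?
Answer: -4704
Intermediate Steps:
a = 56 (a = 0 + 56 = 56)
E = -84
a*E = 56*(-84) = -4704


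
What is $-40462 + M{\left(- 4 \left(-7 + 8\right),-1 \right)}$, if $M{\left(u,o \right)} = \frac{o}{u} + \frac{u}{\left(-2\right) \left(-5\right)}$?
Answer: $- \frac{809243}{20} \approx -40462.0$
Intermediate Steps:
$M{\left(u,o \right)} = \frac{u}{10} + \frac{o}{u}$ ($M{\left(u,o \right)} = \frac{o}{u} + \frac{u}{10} = \frac{u}{10} + \frac{o}{u}$)
$-40462 + M{\left(- 4 \left(-7 + 8\right),-1 \right)} = -40462 + \left(\frac{\left(-4\right) \left(-7 + 8\right)}{10} - \frac{1}{\left(-4\right) \left(-7 + 8\right)}\right) = -40462 + \left(\frac{\left(-4\right) 1}{10} - \frac{1}{\left(-4\right) 1}\right) = -40462 + \left(\frac{1}{10} \left(-4\right) - \frac{1}{-4}\right) = -40462 - \frac{3}{20} = - \frac{809243}{20}$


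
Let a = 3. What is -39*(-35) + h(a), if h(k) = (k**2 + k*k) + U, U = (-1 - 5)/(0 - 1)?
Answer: 1389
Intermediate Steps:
U = 6 (U = -6/(-1) = -6*(-1) = 6)
h(k) = 6 + 2*k**2 (h(k) = (k**2 + k*k) + 6 = (k**2 + k**2) + 6 = 2*k**2 + 6 = 6 + 2*k**2)
-39*(-35) + h(a) = -39*(-35) + (6 + 2*3**2) = 1365 + (6 + 2*9) = 1365 + (6 + 18) = 1365 + 24 = 1389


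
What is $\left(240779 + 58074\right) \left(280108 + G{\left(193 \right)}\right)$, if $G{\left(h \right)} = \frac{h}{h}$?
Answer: $83711414977$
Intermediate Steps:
$G{\left(h \right)} = 1$
$\left(240779 + 58074\right) \left(280108 + G{\left(193 \right)}\right) = \left(240779 + 58074\right) \left(280108 + 1\right) = 298853 \cdot 280109 = 83711414977$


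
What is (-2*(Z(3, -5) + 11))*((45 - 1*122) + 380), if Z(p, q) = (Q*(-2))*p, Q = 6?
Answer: 15150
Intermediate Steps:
Z(p, q) = -12*p (Z(p, q) = (6*(-2))*p = -12*p)
(-2*(Z(3, -5) + 11))*((45 - 1*122) + 380) = (-2*(-12*3 + 11))*((45 - 1*122) + 380) = (-2*(-36 + 11))*((45 - 122) + 380) = (-2*(-25))*(-77 + 380) = 50*303 = 15150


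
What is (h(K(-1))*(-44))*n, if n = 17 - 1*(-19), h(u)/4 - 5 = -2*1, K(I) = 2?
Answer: -19008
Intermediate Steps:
h(u) = 12 (h(u) = 20 + 4*(-2*1) = 20 + 4*(-2) = 20 - 8 = 12)
n = 36 (n = 17 + 19 = 36)
(h(K(-1))*(-44))*n = (12*(-44))*36 = -528*36 = -19008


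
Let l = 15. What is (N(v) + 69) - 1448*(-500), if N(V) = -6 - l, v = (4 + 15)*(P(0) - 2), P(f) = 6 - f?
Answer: 724048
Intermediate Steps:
v = 76 (v = (4 + 15)*((6 - 1*0) - 2) = 19*((6 + 0) - 2) = 19*(6 - 2) = 19*4 = 76)
N(V) = -21 (N(V) = -6 - 1*15 = -6 - 15 = -21)
(N(v) + 69) - 1448*(-500) = (-21 + 69) - 1448*(-500) = 48 + 724000 = 724048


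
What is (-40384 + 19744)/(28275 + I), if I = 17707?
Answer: -10320/22991 ≈ -0.44887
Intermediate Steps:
(-40384 + 19744)/(28275 + I) = (-40384 + 19744)/(28275 + 17707) = -20640/45982 = -20640*1/45982 = -10320/22991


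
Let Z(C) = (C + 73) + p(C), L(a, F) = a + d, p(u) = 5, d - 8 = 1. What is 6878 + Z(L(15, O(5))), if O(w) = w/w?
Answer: 6980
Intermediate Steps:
d = 9 (d = 8 + 1 = 9)
O(w) = 1
L(a, F) = 9 + a (L(a, F) = a + 9 = 9 + a)
Z(C) = 78 + C (Z(C) = (C + 73) + 5 = (73 + C) + 5 = 78 + C)
6878 + Z(L(15, O(5))) = 6878 + (78 + (9 + 15)) = 6878 + (78 + 24) = 6878 + 102 = 6980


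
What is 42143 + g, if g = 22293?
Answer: 64436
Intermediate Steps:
42143 + g = 42143 + 22293 = 64436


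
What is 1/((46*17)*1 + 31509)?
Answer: 1/32291 ≈ 3.0968e-5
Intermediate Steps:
1/((46*17)*1 + 31509) = 1/(782*1 + 31509) = 1/(782 + 31509) = 1/32291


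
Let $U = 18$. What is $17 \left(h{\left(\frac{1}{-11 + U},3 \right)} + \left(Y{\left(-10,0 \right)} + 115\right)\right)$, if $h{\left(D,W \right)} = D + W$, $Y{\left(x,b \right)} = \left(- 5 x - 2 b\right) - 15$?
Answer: $\frac{18224}{7} \approx 2603.4$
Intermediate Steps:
$Y{\left(x,b \right)} = -15 - 5 x - 2 b$
$17 \left(h{\left(\frac{1}{-11 + U},3 \right)} + \left(Y{\left(-10,0 \right)} + 115\right)\right) = 17 \left(\left(\frac{1}{-11 + 18} + 3\right) + \left(\left(-15 - -50 - 0\right) + 115\right)\right) = 17 \left(\left(\frac{1}{7} + 3\right) + \left(\left(-15 + 50 + 0\right) + 115\right)\right) = 17 \left(\left(\frac{1}{7} + 3\right) + \left(35 + 115\right)\right) = 17 \left(\frac{22}{7} + 150\right) = 17 \cdot \frac{1072}{7} = \frac{18224}{7}$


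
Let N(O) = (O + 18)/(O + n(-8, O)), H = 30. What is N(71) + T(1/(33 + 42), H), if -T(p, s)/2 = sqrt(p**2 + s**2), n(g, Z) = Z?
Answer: 89/142 - 2*sqrt(5062501)/75 ≈ -59.373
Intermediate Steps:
N(O) = (18 + O)/(2*O) (N(O) = (O + 18)/(O + O) = (18 + O)/((2*O)) = (18 + O)*(1/(2*O)) = (18 + O)/(2*O))
T(p, s) = -2*sqrt(p**2 + s**2)
N(71) + T(1/(33 + 42), H) = (1/2)*(18 + 71)/71 - 2*sqrt((1/(33 + 42))**2 + 30**2) = (1/2)*(1/71)*89 - 2*sqrt((1/75)**2 + 900) = 89/142 - 2*sqrt((1/75)**2 + 900) = 89/142 - 2*sqrt(1/5625 + 900) = 89/142 - 2*sqrt(5062501)/75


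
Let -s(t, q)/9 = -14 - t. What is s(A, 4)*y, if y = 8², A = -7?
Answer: 4032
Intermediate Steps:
s(t, q) = 126 + 9*t (s(t, q) = -9*(-14 - t) = 126 + 9*t)
y = 64
s(A, 4)*y = (126 + 9*(-7))*64 = (126 - 63)*64 = 63*64 = 4032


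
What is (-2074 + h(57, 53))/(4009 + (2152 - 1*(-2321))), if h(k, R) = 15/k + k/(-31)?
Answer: -611257/2497949 ≈ -0.24470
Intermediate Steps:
h(k, R) = 15/k - k/31 (h(k, R) = 15/k + k*(-1/31) = 15/k - k/31)
(-2074 + h(57, 53))/(4009 + (2152 - 1*(-2321))) = (-2074 + (15/57 - 1/31*57))/(4009 + (2152 - 1*(-2321))) = (-2074 + (15*(1/57) - 57/31))/(4009 + (2152 + 2321)) = (-2074 + (5/19 - 57/31))/(4009 + 4473) = (-2074 - 928/589)/8482 = -1222514/589*1/8482 = -611257/2497949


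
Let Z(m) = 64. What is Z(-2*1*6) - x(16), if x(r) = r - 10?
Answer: 58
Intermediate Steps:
x(r) = -10 + r
Z(-2*1*6) - x(16) = 64 - (-10 + 16) = 64 - 1*6 = 64 - 6 = 58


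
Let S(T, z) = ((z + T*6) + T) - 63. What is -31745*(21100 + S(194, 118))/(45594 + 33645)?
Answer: -714675185/79239 ≈ -9019.2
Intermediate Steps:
S(T, z) = -63 + z + 7*T (S(T, z) = ((z + 6*T) + T) - 63 = (z + 7*T) - 63 = -63 + z + 7*T)
-31745*(21100 + S(194, 118))/(45594 + 33645) = -31745*(21100 + (-63 + 118 + 7*194))/(45594 + 33645) = -31745/(79239/(21100 + (-63 + 118 + 1358))) = -31745/(79239/(21100 + 1413)) = -31745/(79239/22513) = -31745/(79239*(1/22513)) = -31745/79239/22513 = -31745*22513/79239 = -714675185/79239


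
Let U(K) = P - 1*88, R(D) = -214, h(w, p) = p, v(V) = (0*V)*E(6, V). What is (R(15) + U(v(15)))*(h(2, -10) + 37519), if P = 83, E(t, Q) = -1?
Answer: -8214471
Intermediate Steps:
v(V) = 0 (v(V) = (0*V)*(-1) = 0*(-1) = 0)
U(K) = -5 (U(K) = 83 - 1*88 = 83 - 88 = -5)
(R(15) + U(v(15)))*(h(2, -10) + 37519) = (-214 - 5)*(-10 + 37519) = -219*37509 = -8214471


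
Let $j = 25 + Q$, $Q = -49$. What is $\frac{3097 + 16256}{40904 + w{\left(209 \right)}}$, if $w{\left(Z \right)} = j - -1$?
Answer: $\frac{6451}{13627} \approx 0.4734$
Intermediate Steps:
$j = -24$ ($j = 25 - 49 = -24$)
$w{\left(Z \right)} = -23$ ($w{\left(Z \right)} = -24 - -1 = -24 + 1 = -23$)
$\frac{3097 + 16256}{40904 + w{\left(209 \right)}} = \frac{3097 + 16256}{40904 - 23} = \frac{19353}{40881} = 19353 \cdot \frac{1}{40881} = \frac{6451}{13627}$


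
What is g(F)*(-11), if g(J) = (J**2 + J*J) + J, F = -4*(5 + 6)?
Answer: -42108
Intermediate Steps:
F = -44 (F = -4*11 = -44)
g(J) = J + 2*J**2 (g(J) = (J**2 + J**2) + J = 2*J**2 + J = J + 2*J**2)
g(F)*(-11) = -44*(1 + 2*(-44))*(-11) = -44*(1 - 88)*(-11) = -44*(-87)*(-11) = 3828*(-11) = -42108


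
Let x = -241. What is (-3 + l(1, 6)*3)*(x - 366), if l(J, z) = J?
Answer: 0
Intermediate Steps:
(-3 + l(1, 6)*3)*(x - 366) = (-3 + 1*3)*(-241 - 366) = (-3 + 3)*(-607) = 0*(-607) = 0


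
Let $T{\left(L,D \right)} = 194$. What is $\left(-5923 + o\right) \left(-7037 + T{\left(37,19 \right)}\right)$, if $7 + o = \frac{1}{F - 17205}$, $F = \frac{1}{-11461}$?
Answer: $\frac{8001629333536563}{197186506} \approx 4.0579 \cdot 10^{7}$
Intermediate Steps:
$F = - \frac{1}{11461} \approx -8.7252 \cdot 10^{-5}$
$o = - \frac{1380317003}{197186506}$ ($o = -7 + \frac{1}{- \frac{1}{11461} - 17205} = -7 + \frac{1}{- \frac{197186506}{11461}} = -7 - \frac{11461}{197186506} = - \frac{1380317003}{197186506} \approx -7.0001$)
$\left(-5923 + o\right) \left(-7037 + T{\left(37,19 \right)}\right) = \left(-5923 - \frac{1380317003}{197186506}\right) \left(-7037 + 194\right) = \left(- \frac{1169315992041}{197186506}\right) \left(-6843\right) = \frac{8001629333536563}{197186506}$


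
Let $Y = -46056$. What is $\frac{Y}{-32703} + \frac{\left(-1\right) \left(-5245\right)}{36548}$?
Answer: $\frac{618260641}{398409748} \approx 1.5518$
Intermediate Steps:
$\frac{Y}{-32703} + \frac{\left(-1\right) \left(-5245\right)}{36548} = - \frac{46056}{-32703} + \frac{\left(-1\right) \left(-5245\right)}{36548} = \left(-46056\right) \left(- \frac{1}{32703}\right) + 5245 \cdot \frac{1}{36548} = \frac{15352}{10901} + \frac{5245}{36548} = \frac{618260641}{398409748}$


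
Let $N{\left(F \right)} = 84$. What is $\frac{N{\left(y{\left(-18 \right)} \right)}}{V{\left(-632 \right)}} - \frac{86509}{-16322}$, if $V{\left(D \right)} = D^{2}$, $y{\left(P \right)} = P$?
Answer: $\frac{4319392733}{814924816} \approx 5.3004$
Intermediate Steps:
$\frac{N{\left(y{\left(-18 \right)} \right)}}{V{\left(-632 \right)}} - \frac{86509}{-16322} = \frac{84}{\left(-632\right)^{2}} - \frac{86509}{-16322} = \frac{84}{399424} - - \frac{86509}{16322} = 84 \cdot \frac{1}{399424} + \frac{86509}{16322} = \frac{21}{99856} + \frac{86509}{16322} = \frac{4319392733}{814924816}$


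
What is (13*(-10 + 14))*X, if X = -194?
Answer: -10088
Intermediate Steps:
(13*(-10 + 14))*X = (13*(-10 + 14))*(-194) = (13*4)*(-194) = 52*(-194) = -10088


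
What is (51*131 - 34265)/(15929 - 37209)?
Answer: 862/665 ≈ 1.2962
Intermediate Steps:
(51*131 - 34265)/(15929 - 37209) = (6681 - 34265)/(-21280) = -27584*(-1/21280) = 862/665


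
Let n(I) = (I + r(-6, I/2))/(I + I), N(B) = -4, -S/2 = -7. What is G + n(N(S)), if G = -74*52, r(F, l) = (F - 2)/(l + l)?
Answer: -15391/4 ≈ -3847.8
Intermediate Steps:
S = 14 (S = -2*(-7) = 14)
r(F, l) = (-2 + F)/(2*l) (r(F, l) = (-2 + F)/((2*l)) = (-2 + F)*(1/(2*l)) = (-2 + F)/(2*l))
G = -3848
n(I) = (I - 8/I)/(2*I) (n(I) = (I + (-2 - 6)/(2*((I/2))))/(I + I) = (I + (1/2)*(-8)/(I*(1/2)))/((2*I)) = (I + (1/2)*(-8)/(I/2))*(1/(2*I)) = (I + (1/2)*(2/I)*(-8))*(1/(2*I)) = (I - 8/I)*(1/(2*I)) = (I - 8/I)/(2*I))
G + n(N(S)) = -3848 + (1/2 - 4/(-4)**2) = -3848 + (1/2 - 4*1/16) = -3848 + (1/2 - 1/4) = -3848 + 1/4 = -15391/4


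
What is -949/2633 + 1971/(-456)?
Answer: -1874129/400216 ≈ -4.6828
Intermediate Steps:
-949/2633 + 1971/(-456) = -949*1/2633 + 1971*(-1/456) = -949/2633 - 657/152 = -1874129/400216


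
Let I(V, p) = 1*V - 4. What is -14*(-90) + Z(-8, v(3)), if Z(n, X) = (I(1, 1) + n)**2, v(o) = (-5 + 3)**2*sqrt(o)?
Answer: 1381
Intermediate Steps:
I(V, p) = -4 + V (I(V, p) = V - 4 = -4 + V)
v(o) = 4*sqrt(o) (v(o) = (-2)**2*sqrt(o) = 4*sqrt(o))
Z(n, X) = (-3 + n)**2 (Z(n, X) = ((-4 + 1) + n)**2 = (-3 + n)**2)
-14*(-90) + Z(-8, v(3)) = -14*(-90) + (-3 - 8)**2 = 1260 + (-11)**2 = 1260 + 121 = 1381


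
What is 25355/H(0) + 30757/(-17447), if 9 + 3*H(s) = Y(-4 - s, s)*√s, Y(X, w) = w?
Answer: -442460956/52341 ≈ -8453.4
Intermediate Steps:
H(s) = -3 + s^(3/2)/3 (H(s) = -3 + (s*√s)/3 = -3 + s^(3/2)/3)
25355/H(0) + 30757/(-17447) = 25355/(-3 + 0^(3/2)/3) + 30757/(-17447) = 25355/(-3 + (⅓)*0) + 30757*(-1/17447) = 25355/(-3 + 0) - 30757/17447 = 25355/(-3) - 30757/17447 = 25355*(-⅓) - 30757/17447 = -25355/3 - 30757/17447 = -442460956/52341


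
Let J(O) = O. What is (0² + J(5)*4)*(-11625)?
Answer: -232500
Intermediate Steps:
(0² + J(5)*4)*(-11625) = (0² + 5*4)*(-11625) = (0 + 20)*(-11625) = 20*(-11625) = -232500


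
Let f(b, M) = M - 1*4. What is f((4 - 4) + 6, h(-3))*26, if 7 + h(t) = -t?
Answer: -208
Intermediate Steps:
h(t) = -7 - t
f(b, M) = -4 + M (f(b, M) = M - 4 = -4 + M)
f((4 - 4) + 6, h(-3))*26 = (-4 + (-7 - 1*(-3)))*26 = (-4 + (-7 + 3))*26 = (-4 - 4)*26 = -8*26 = -208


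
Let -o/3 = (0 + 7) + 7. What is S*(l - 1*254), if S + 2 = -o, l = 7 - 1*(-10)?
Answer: -9480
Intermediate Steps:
o = -42 (o = -3*((0 + 7) + 7) = -3*(7 + 7) = -3*14 = -42)
l = 17 (l = 7 + 10 = 17)
S = 40 (S = -2 - 1*(-42) = -2 + 42 = 40)
S*(l - 1*254) = 40*(17 - 1*254) = 40*(17 - 254) = 40*(-237) = -9480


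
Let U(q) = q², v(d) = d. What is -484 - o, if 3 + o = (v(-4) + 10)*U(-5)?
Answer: -631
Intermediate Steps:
o = 147 (o = -3 + (-4 + 10)*(-5)² = -3 + 6*25 = -3 + 150 = 147)
-484 - o = -484 - 1*147 = -484 - 147 = -631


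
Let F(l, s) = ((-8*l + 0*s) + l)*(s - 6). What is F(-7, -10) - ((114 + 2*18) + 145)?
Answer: -1079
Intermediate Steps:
F(l, s) = -7*l*(-6 + s) (F(l, s) = ((-8*l + 0) + l)*(-6 + s) = (-8*l + l)*(-6 + s) = (-7*l)*(-6 + s) = -7*l*(-6 + s))
F(-7, -10) - ((114 + 2*18) + 145) = 7*(-7)*(6 - 1*(-10)) - ((114 + 2*18) + 145) = 7*(-7)*(6 + 10) - ((114 + 36) + 145) = 7*(-7)*16 - (150 + 145) = -784 - 1*295 = -784 - 295 = -1079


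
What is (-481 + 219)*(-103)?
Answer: 26986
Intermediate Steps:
(-481 + 219)*(-103) = -262*(-103) = 26986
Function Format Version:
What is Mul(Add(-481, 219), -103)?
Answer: 26986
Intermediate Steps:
Mul(Add(-481, 219), -103) = Mul(-262, -103) = 26986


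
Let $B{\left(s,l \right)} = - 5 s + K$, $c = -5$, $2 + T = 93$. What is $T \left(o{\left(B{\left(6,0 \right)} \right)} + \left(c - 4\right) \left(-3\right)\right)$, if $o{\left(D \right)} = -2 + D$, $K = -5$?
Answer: $-910$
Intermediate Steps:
$T = 91$ ($T = -2 + 93 = 91$)
$B{\left(s,l \right)} = -5 - 5 s$ ($B{\left(s,l \right)} = - 5 s - 5 = -5 - 5 s$)
$T \left(o{\left(B{\left(6,0 \right)} \right)} + \left(c - 4\right) \left(-3\right)\right) = 91 \left(\left(-2 - 35\right) + \left(-5 - 4\right) \left(-3\right)\right) = 91 \left(\left(-2 - 35\right) - -27\right) = 91 \left(\left(-2 - 35\right) + 27\right) = 91 \left(-37 + 27\right) = 91 \left(-10\right) = -910$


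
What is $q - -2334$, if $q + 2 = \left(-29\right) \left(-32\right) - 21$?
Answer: $3239$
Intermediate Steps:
$q = 905$ ($q = -2 - -907 = -2 + \left(928 - 21\right) = -2 + 907 = 905$)
$q - -2334 = 905 - -2334 = 905 + 2334 = 3239$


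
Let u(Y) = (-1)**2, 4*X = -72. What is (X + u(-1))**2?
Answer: 289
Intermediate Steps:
X = -18 (X = (1/4)*(-72) = -18)
u(Y) = 1
(X + u(-1))**2 = (-18 + 1)**2 = (-17)**2 = 289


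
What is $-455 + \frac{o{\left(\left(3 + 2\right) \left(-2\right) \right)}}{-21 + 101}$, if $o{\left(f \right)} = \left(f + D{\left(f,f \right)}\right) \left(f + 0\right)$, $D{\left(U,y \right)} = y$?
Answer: $- \frac{905}{2} \approx -452.5$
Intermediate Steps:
$o{\left(f \right)} = 2 f^{2}$ ($o{\left(f \right)} = \left(f + f\right) \left(f + 0\right) = 2 f f = 2 f^{2}$)
$-455 + \frac{o{\left(\left(3 + 2\right) \left(-2\right) \right)}}{-21 + 101} = -455 + \frac{2 \left(\left(3 + 2\right) \left(-2\right)\right)^{2}}{-21 + 101} = -455 + \frac{2 \left(5 \left(-2\right)\right)^{2}}{80} = -455 + 2 \left(-10\right)^{2} \cdot \frac{1}{80} = -455 + 2 \cdot 100 \cdot \frac{1}{80} = -455 + 200 \cdot \frac{1}{80} = -455 + \frac{5}{2} = - \frac{905}{2}$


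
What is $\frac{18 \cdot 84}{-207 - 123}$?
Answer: $- \frac{252}{55} \approx -4.5818$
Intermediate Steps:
$\frac{18 \cdot 84}{-207 - 123} = \frac{1}{-330} \cdot 1512 = \left(- \frac{1}{330}\right) 1512 = - \frac{252}{55}$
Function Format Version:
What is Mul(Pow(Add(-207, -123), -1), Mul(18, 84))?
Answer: Rational(-252, 55) ≈ -4.5818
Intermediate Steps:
Mul(Pow(Add(-207, -123), -1), Mul(18, 84)) = Mul(Pow(-330, -1), 1512) = Mul(Rational(-1, 330), 1512) = Rational(-252, 55)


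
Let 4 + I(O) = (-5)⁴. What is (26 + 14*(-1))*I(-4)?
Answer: 7452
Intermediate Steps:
I(O) = 621 (I(O) = -4 + (-5)⁴ = -4 + 625 = 621)
(26 + 14*(-1))*I(-4) = (26 + 14*(-1))*621 = (26 - 14)*621 = 12*621 = 7452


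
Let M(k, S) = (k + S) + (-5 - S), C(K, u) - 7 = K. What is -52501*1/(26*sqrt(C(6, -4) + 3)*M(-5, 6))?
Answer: 52501/1040 ≈ 50.482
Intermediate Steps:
C(K, u) = 7 + K
M(k, S) = -5 + k (M(k, S) = (S + k) + (-5 - S) = -5 + k)
-52501*1/(26*sqrt(C(6, -4) + 3)*M(-5, 6)) = -52501*1/(26*(-5 - 5)*sqrt((7 + 6) + 3)) = -52501*(-1/(260*sqrt(13 + 3))) = -52501/((26*sqrt(16))*(-10)) = -52501/((26*4)*(-10)) = -52501/(104*(-10)) = -52501/(-1040) = -52501*(-1/1040) = 52501/1040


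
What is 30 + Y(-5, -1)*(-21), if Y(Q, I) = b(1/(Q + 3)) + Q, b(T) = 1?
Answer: 114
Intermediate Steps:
Y(Q, I) = 1 + Q
30 + Y(-5, -1)*(-21) = 30 + (1 - 5)*(-21) = 30 - 4*(-21) = 30 + 84 = 114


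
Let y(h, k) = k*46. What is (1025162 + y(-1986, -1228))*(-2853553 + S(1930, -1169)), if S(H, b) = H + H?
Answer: -2760423517082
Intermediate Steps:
S(H, b) = 2*H
y(h, k) = 46*k
(1025162 + y(-1986, -1228))*(-2853553 + S(1930, -1169)) = (1025162 + 46*(-1228))*(-2853553 + 2*1930) = (1025162 - 56488)*(-2853553 + 3860) = 968674*(-2849693) = -2760423517082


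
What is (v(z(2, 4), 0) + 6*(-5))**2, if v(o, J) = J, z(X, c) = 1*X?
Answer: 900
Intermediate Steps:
z(X, c) = X
(v(z(2, 4), 0) + 6*(-5))**2 = (0 + 6*(-5))**2 = (0 - 30)**2 = (-30)**2 = 900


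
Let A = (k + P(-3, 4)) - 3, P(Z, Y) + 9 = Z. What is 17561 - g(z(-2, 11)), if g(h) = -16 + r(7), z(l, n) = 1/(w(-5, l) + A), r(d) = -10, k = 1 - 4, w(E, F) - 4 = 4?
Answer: 17587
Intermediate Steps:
w(E, F) = 8 (w(E, F) = 4 + 4 = 8)
k = -3
P(Z, Y) = -9 + Z
A = -18 (A = (-3 + (-9 - 3)) - 3 = (-3 - 12) - 3 = -15 - 3 = -18)
z(l, n) = -⅒ (z(l, n) = 1/(8 - 18) = 1/(-10) = -⅒)
g(h) = -26 (g(h) = -16 - 10 = -26)
17561 - g(z(-2, 11)) = 17561 - 1*(-26) = 17561 + 26 = 17587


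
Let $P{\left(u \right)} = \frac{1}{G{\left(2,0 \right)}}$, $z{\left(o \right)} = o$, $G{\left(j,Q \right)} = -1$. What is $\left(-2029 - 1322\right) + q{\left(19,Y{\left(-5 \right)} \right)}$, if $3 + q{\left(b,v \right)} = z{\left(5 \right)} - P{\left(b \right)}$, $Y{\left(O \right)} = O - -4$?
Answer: $-3348$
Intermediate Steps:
$Y{\left(O \right)} = 4 + O$ ($Y{\left(O \right)} = O + 4 = 4 + O$)
$P{\left(u \right)} = -1$ ($P{\left(u \right)} = \frac{1}{-1} = -1$)
$q{\left(b,v \right)} = 3$ ($q{\left(b,v \right)} = -3 + \left(5 - -1\right) = -3 + \left(5 + 1\right) = -3 + 6 = 3$)
$\left(-2029 - 1322\right) + q{\left(19,Y{\left(-5 \right)} \right)} = \left(-2029 - 1322\right) + 3 = -3351 + 3 = -3348$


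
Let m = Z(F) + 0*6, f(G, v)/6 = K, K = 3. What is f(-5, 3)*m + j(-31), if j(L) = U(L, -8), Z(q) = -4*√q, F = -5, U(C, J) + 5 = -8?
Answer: -13 - 72*I*√5 ≈ -13.0 - 161.0*I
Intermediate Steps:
U(C, J) = -13 (U(C, J) = -5 - 8 = -13)
j(L) = -13
f(G, v) = 18 (f(G, v) = 6*3 = 18)
m = -4*I*√5 (m = -4*I*√5 + 0*6 = -4*I*√5 + 0 = -4*I*√5 ≈ -8.9443*I)
f(-5, 3)*m + j(-31) = 18*(-4*I*√5) - 13 = -72*I*√5 - 13 = -13 - 72*I*√5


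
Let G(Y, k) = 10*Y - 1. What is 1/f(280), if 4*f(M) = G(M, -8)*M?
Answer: 1/195930 ≈ 5.1039e-6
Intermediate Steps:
G(Y, k) = -1 + 10*Y
f(M) = M*(-1 + 10*M)/4 (f(M) = ((-1 + 10*M)*M)/4 = (M*(-1 + 10*M))/4 = M*(-1 + 10*M)/4)
1/f(280) = 1/((1/4)*280*(-1 + 10*280)) = 1/((1/4)*280*(-1 + 2800)) = 1/((1/4)*280*2799) = 1/195930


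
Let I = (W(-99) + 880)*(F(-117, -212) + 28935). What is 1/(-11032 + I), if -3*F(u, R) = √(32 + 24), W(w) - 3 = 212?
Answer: 31672793/1003165808960249 + 730*√14/1003165808960249 ≈ 3.1576e-8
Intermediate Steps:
W(w) = 215 (W(w) = 3 + 212 = 215)
F(u, R) = -2*√14/3 (F(u, R) = -√(32 + 24)/3 = -2*√14/3)
I = 31683825 - 730*√14 (I = (215 + 880)*(-2*√14/3 + 28935) = 1095*(28935 - 2*√14/3) = 31683825 - 730*√14 ≈ 3.1681e+7)
1/(-11032 + I) = 1/(-11032 + (31683825 - 730*√14)) = 1/(31672793 - 730*√14)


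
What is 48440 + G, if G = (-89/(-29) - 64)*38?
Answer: 1337614/29 ≈ 46125.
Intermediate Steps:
G = -67146/29 (G = (-89*(-1/29) - 64)*38 = (89/29 - 64)*38 = -1767/29*38 = -67146/29 ≈ -2315.4)
48440 + G = 48440 - 67146/29 = 1337614/29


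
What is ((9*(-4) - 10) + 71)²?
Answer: 625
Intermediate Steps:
((9*(-4) - 10) + 71)² = ((-36 - 10) + 71)² = (-46 + 71)² = 25² = 625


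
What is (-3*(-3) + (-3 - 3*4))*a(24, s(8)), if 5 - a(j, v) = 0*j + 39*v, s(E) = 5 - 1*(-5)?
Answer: 2310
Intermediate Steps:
s(E) = 10 (s(E) = 5 + 5 = 10)
a(j, v) = 5 - 39*v (a(j, v) = 5 - (0*j + 39*v) = 5 - (0 + 39*v) = 5 - 39*v)
(-3*(-3) + (-3 - 3*4))*a(24, s(8)) = (-3*(-3) + (-3 - 3*4))*(5 - 39*10) = (9 + (-3 - 12))*(5 - 390) = (9 - 15)*(-385) = -6*(-385) = 2310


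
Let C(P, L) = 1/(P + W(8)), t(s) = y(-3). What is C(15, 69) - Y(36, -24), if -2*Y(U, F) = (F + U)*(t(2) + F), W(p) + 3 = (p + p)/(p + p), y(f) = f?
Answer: -2105/13 ≈ -161.92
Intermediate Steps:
W(p) = -2 (W(p) = -3 + (p + p)/(p + p) = -3 + (2*p)/((2*p)) = -3 + (2*p)*(1/(2*p)) = -3 + 1 = -2)
t(s) = -3
C(P, L) = 1/(-2 + P) (C(P, L) = 1/(P - 2) = 1/(-2 + P))
Y(U, F) = -(-3 + F)*(F + U)/2 (Y(U, F) = -(F + U)*(-3 + F)/2 = -(-3 + F)*(F + U)/2)
C(15, 69) - Y(36, -24) = 1/(-2 + 15) - (-½*(-24)² + (3/2)*(-24) + (3/2)*36 - ½*(-24)*36) = 1/13 - (-½*576 - 36 + 54 + 432) = 1/13 - (-288 - 36 + 54 + 432) = 1/13 - 1*162 = 1/13 - 162 = -2105/13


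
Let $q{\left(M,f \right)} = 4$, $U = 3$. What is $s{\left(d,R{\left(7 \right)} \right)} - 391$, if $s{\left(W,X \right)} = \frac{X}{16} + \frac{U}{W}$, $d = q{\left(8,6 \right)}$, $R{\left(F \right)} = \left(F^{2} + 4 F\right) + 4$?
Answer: $- \frac{6163}{16} \approx -385.19$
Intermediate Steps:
$R{\left(F \right)} = 4 + F^{2} + 4 F$
$d = 4$
$s{\left(W,X \right)} = \frac{3}{W} + \frac{X}{16}$ ($s{\left(W,X \right)} = \frac{X}{16} + \frac{3}{W} = \frac{3}{W} + \frac{X}{16}$)
$s{\left(d,R{\left(7 \right)} \right)} - 391 = \left(\frac{3}{4} + \frac{4 + 7^{2} + 4 \cdot 7}{16}\right) - 391 = \left(3 \cdot \frac{1}{4} + \frac{4 + 49 + 28}{16}\right) - 391 = \left(\frac{3}{4} + \frac{1}{16} \cdot 81\right) - 391 = \left(\frac{3}{4} + \frac{81}{16}\right) - 391 = \frac{93}{16} - 391 = - \frac{6163}{16}$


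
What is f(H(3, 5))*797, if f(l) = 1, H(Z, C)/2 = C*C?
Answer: 797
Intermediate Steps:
H(Z, C) = 2*C² (H(Z, C) = 2*(C*C) = 2*C²)
f(H(3, 5))*797 = 1*797 = 797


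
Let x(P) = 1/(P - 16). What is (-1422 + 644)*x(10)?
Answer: 389/3 ≈ 129.67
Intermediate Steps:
x(P) = 1/(-16 + P)
(-1422 + 644)*x(10) = (-1422 + 644)/(-16 + 10) = -778/(-6) = -778*(-1/6) = 389/3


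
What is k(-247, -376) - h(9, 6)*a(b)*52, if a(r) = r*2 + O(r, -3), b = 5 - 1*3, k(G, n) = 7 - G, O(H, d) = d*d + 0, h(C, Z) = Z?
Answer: -3802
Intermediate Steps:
O(H, d) = d**2 (O(H, d) = d**2 + 0 = d**2)
b = 2 (b = 5 - 3 = 2)
a(r) = 9 + 2*r (a(r) = r*2 + (-3)**2 = 2*r + 9 = 9 + 2*r)
k(-247, -376) - h(9, 6)*a(b)*52 = (7 - 1*(-247)) - 6*(9 + 2*2)*52 = (7 + 247) - 6*(9 + 4)*52 = 254 - 6*13*52 = 254 - 78*52 = 254 - 1*4056 = 254 - 4056 = -3802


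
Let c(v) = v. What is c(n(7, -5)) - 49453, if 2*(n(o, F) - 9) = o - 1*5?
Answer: -49443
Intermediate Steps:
n(o, F) = 13/2 + o/2 (n(o, F) = 9 + (o - 1*5)/2 = 9 + (o - 5)/2 = 9 + (-5 + o)/2 = 9 + (-5/2 + o/2) = 13/2 + o/2)
c(n(7, -5)) - 49453 = (13/2 + (½)*7) - 49453 = (13/2 + 7/2) - 49453 = 10 - 49453 = -49443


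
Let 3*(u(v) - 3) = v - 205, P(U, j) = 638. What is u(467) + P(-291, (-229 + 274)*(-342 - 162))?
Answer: 2185/3 ≈ 728.33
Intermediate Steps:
u(v) = -196/3 + v/3 (u(v) = 3 + (v - 205)/3 = 3 + (-205 + v)/3 = 3 + (-205/3 + v/3) = -196/3 + v/3)
u(467) + P(-291, (-229 + 274)*(-342 - 162)) = (-196/3 + (1/3)*467) + 638 = (-196/3 + 467/3) + 638 = 271/3 + 638 = 2185/3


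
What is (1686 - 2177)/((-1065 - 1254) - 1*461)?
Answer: 491/2780 ≈ 0.17662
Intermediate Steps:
(1686 - 2177)/((-1065 - 1254) - 1*461) = -491/(-2319 - 461) = -491/(-2780) = -491*(-1/2780) = 491/2780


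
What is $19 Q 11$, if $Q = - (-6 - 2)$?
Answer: $1672$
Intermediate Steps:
$Q = 8$ ($Q = - (-6 - 2) = \left(-1\right) \left(-8\right) = 8$)
$19 Q 11 = 19 \cdot 8 \cdot 11 = 152 \cdot 11 = 1672$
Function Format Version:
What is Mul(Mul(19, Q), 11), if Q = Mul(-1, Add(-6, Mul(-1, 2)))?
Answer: 1672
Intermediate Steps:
Q = 8 (Q = Mul(-1, Add(-6, -2)) = Mul(-1, -8) = 8)
Mul(Mul(19, Q), 11) = Mul(Mul(19, 8), 11) = Mul(152, 11) = 1672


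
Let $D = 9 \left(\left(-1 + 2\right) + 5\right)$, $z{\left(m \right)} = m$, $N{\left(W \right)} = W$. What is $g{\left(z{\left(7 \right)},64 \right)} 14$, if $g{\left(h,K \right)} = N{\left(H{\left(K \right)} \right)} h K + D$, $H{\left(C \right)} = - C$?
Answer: $-400652$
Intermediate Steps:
$D = 54$ ($D = 9 \left(1 + 5\right) = 9 \cdot 6 = 54$)
$g{\left(h,K \right)} = 54 - h K^{2}$ ($g{\left(h,K \right)} = - K h K + 54 = - h K^{2} + 54 = 54 - h K^{2}$)
$g{\left(z{\left(7 \right)},64 \right)} 14 = \left(54 - 7 \cdot 64^{2}\right) 14 = \left(54 - 7 \cdot 4096\right) 14 = \left(54 - 28672\right) 14 = \left(-28618\right) 14 = -400652$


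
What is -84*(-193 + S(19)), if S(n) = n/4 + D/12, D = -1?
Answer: 15820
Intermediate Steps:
S(n) = -1/12 + n/4 (S(n) = n/4 - 1/12 = -1/12 + n/4)
-84*(-193 + S(19)) = -84*(-193 + (-1/12 + (¼)*19)) = -84*(-193 + (-1/12 + 19/4)) = -84*(-193 + 14/3) = -84*(-565/3) = 15820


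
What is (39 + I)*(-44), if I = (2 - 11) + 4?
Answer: -1496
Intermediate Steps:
I = -5 (I = -9 + 4 = -5)
(39 + I)*(-44) = (39 - 5)*(-44) = 34*(-44) = -1496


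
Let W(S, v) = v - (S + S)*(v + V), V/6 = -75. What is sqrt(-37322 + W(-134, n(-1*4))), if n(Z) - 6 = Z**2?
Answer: 2*I*sqrt(38001) ≈ 389.88*I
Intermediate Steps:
V = -450 (V = 6*(-75) = -450)
n(Z) = 6 + Z**2
W(S, v) = v - 2*S*(-450 + v) (W(S, v) = v - (S + S)*(v - 450) = v - 2*S*(-450 + v))
sqrt(-37322 + W(-134, n(-1*4))) = sqrt(-37322 + ((6 + (-1*4)**2) + 900*(-134) - 2*(-134)*(6 + (-1*4)**2))) = sqrt(-37322 + ((6 + (-4)**2) - 120600 - 2*(-134)*(6 + (-4)**2))) = sqrt(-37322 + ((6 + 16) - 120600 - 2*(-134)*(6 + 16))) = sqrt(-37322 + (22 - 120600 - 2*(-134)*22)) = sqrt(-37322 + (22 - 120600 + 5896)) = sqrt(-37322 - 114682) = sqrt(-152004) = 2*I*sqrt(38001)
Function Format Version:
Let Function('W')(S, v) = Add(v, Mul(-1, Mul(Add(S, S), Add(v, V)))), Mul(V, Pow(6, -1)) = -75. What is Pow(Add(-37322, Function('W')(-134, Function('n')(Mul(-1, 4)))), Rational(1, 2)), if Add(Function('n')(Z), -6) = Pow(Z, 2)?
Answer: Mul(2, I, Pow(38001, Rational(1, 2))) ≈ Mul(389.88, I)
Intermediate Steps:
V = -450 (V = Mul(6, -75) = -450)
Function('n')(Z) = Add(6, Pow(Z, 2))
Function('W')(S, v) = Add(v, Mul(-2, S, Add(-450, v))) (Function('W')(S, v) = Add(v, Mul(-1, Mul(Add(S, S), Add(v, -450)))) = Add(v, Mul(-1, Mul(Mul(2, S), Add(-450, v)))) = Add(v, Mul(-1, Mul(2, S, Add(-450, v)))) = Add(v, Mul(-2, S, Add(-450, v))))
Pow(Add(-37322, Function('W')(-134, Function('n')(Mul(-1, 4)))), Rational(1, 2)) = Pow(Add(-37322, Add(Add(6, Pow(Mul(-1, 4), 2)), Mul(900, -134), Mul(-2, -134, Add(6, Pow(Mul(-1, 4), 2))))), Rational(1, 2)) = Pow(Add(-37322, Add(Add(6, Pow(-4, 2)), -120600, Mul(-2, -134, Add(6, Pow(-4, 2))))), Rational(1, 2)) = Pow(Add(-37322, Add(Add(6, 16), -120600, Mul(-2, -134, Add(6, 16)))), Rational(1, 2)) = Pow(Add(-37322, Add(22, -120600, Mul(-2, -134, 22))), Rational(1, 2)) = Pow(Add(-37322, Add(22, -120600, 5896)), Rational(1, 2)) = Pow(Add(-37322, -114682), Rational(1, 2)) = Pow(-152004, Rational(1, 2)) = Mul(2, I, Pow(38001, Rational(1, 2)))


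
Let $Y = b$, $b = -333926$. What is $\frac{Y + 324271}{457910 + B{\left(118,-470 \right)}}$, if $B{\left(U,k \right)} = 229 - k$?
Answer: $- \frac{9655}{458609} \approx -0.021053$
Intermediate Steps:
$Y = -333926$
$\frac{Y + 324271}{457910 + B{\left(118,-470 \right)}} = \frac{-333926 + 324271}{457910 + \left(229 - -470\right)} = - \frac{9655}{457910 + \left(229 + 470\right)} = - \frac{9655}{457910 + 699} = - \frac{9655}{458609}$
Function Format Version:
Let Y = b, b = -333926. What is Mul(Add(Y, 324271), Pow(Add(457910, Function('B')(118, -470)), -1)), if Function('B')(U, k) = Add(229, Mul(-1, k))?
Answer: Rational(-9655, 458609) ≈ -0.021053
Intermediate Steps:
Y = -333926
Mul(Add(Y, 324271), Pow(Add(457910, Function('B')(118, -470)), -1)) = Mul(Add(-333926, 324271), Pow(Add(457910, Add(229, Mul(-1, -470))), -1)) = Mul(-9655, Pow(Add(457910, Add(229, 470)), -1)) = Mul(-9655, Pow(Add(457910, 699), -1)) = Mul(-9655, Pow(458609, -1)) = Mul(-9655, Rational(1, 458609)) = Rational(-9655, 458609)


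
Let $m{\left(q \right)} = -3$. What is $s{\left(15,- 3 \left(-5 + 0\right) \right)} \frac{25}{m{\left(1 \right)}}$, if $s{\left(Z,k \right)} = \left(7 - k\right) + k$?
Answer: $- \frac{175}{3} \approx -58.333$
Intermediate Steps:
$s{\left(Z,k \right)} = 7$
$s{\left(15,- 3 \left(-5 + 0\right) \right)} \frac{25}{m{\left(1 \right)}} = 7 \frac{25}{-3} = 7 \cdot 25 \left(- \frac{1}{3}\right) = 7 \left(- \frac{25}{3}\right) = - \frac{175}{3}$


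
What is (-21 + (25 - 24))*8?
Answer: -160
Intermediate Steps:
(-21 + (25 - 24))*8 = (-21 + 1)*8 = -20*8 = -160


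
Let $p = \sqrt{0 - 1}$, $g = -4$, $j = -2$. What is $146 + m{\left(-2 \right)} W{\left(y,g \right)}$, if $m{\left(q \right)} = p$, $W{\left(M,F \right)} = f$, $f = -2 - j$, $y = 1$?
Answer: $146$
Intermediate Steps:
$f = 0$ ($f = -2 - -2 = -2 + 2 = 0$)
$W{\left(M,F \right)} = 0$
$p = i$ ($p = \sqrt{-1} = i \approx 1.0 i$)
$m{\left(q \right)} = i$
$146 + m{\left(-2 \right)} W{\left(y,g \right)} = 146 + i 0 = 146 + 0 = 146$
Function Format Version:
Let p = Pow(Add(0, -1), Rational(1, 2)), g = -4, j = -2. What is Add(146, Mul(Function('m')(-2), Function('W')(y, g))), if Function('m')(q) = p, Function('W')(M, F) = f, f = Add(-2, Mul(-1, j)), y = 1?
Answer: 146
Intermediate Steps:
f = 0 (f = Add(-2, Mul(-1, -2)) = Add(-2, 2) = 0)
Function('W')(M, F) = 0
p = I (p = Pow(-1, Rational(1, 2)) = I ≈ Mul(1.0000, I))
Function('m')(q) = I
Add(146, Mul(Function('m')(-2), Function('W')(y, g))) = Add(146, Mul(I, 0)) = Add(146, 0) = 146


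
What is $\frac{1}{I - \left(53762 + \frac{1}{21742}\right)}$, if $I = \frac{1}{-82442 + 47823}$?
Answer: $- \frac{752686298}{40465920809437} \approx -1.86 \cdot 10^{-5}$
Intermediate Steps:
$I = - \frac{1}{34619}$ ($I = \frac{1}{-34619} = - \frac{1}{34619} \approx -2.8886 \cdot 10^{-5}$)
$\frac{1}{I - \left(53762 + \frac{1}{21742}\right)} = \frac{1}{- \frac{1}{34619} - \left(53762 + \frac{1}{21742}\right)} = \frac{1}{- \frac{1}{34619} - \frac{1168893405}{21742}} = \frac{1}{- \frac{40465920809437}{752686298}} = - \frac{752686298}{40465920809437}$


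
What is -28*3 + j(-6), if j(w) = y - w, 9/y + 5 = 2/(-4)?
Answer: -876/11 ≈ -79.636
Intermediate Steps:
y = -18/11 (y = 9/(-5 + 2/(-4)) = 9/(-5 + 2*(-1/4)) = 9/(-5 - 1/2) = 9/(-11/2) = 9*(-2/11) = -18/11 ≈ -1.6364)
j(w) = -18/11 - w
-28*3 + j(-6) = -28*3 + (-18/11 - 1*(-6)) = -84 + (-18/11 + 6) = -84 + 48/11 = -876/11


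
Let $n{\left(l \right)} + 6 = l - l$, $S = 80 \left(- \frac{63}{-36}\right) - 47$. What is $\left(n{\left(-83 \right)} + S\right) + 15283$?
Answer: $15370$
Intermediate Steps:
$S = 93$ ($S = 80 \left(\left(-63\right) \left(- \frac{1}{36}\right)\right) - 47 = 80 \cdot \frac{7}{4} - 47 = 140 - 47 = 93$)
$n{\left(l \right)} = -6$ ($n{\left(l \right)} = -6 + \left(l - l\right) = -6 + 0 = -6$)
$\left(n{\left(-83 \right)} + S\right) + 15283 = \left(-6 + 93\right) + 15283 = 87 + 15283 = 15370$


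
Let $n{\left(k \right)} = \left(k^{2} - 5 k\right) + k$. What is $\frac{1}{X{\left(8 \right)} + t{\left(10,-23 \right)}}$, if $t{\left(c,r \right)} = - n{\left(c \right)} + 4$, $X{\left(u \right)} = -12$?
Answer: $- \frac{1}{68} \approx -0.014706$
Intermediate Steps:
$n{\left(k \right)} = k^{2} - 4 k$
$t{\left(c,r \right)} = 4 - c \left(-4 + c\right)$ ($t{\left(c,r \right)} = - c \left(-4 + c\right) + 4 = 4 - c \left(-4 + c\right)$)
$\frac{1}{X{\left(8 \right)} + t{\left(10,-23 \right)}} = \frac{1}{-12 + \left(4 - 10 \left(-4 + 10\right)\right)} = \frac{1}{-12 + \left(4 - 10 \cdot 6\right)} = \frac{1}{-12 + \left(4 - 60\right)} = \frac{1}{-12 - 56} = \frac{1}{-68} = - \frac{1}{68}$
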